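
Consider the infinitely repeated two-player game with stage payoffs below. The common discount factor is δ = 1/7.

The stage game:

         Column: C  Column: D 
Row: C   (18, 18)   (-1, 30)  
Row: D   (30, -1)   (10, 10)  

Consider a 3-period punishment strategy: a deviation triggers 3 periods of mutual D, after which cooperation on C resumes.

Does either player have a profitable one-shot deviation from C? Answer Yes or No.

Yes

Comparing payoff streams over the 4 periods until play realigns: cooperate → 18(1+δ+…+δ^3); deviate → 30 + 10(δ+…+δ^3).
Cooperation is sustained iff (18−10)(δ+…+δ^3) ≥ 30−18.
δ+…+δ^3 = 1/7·(1−(1/7)^3)/(1−1/7) = 0.1662, and (30−18)/(18−10) = 1.5000.
0.1662 < 1.5000, so cooperation is not sustainable.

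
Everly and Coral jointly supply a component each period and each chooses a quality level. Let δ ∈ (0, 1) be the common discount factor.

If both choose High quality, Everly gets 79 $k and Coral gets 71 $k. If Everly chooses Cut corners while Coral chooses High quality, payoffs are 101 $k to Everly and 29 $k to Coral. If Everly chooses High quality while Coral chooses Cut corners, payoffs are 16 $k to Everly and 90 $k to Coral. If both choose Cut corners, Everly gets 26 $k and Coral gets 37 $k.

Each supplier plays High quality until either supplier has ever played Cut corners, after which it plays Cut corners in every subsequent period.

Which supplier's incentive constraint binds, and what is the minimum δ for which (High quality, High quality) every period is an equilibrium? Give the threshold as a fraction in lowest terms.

For Everly: deviation gain 101−79 = 22, per-period punishment loss 79−26 = 53. IC gives δ ≥ 22/75.
For Coral: gain 19, loss 34 per period, so δ ≥ 19/53.
The tighter constraint is Coral's, so cooperation needs δ ≥ 19/53.

Coral; δ ≥ 19/53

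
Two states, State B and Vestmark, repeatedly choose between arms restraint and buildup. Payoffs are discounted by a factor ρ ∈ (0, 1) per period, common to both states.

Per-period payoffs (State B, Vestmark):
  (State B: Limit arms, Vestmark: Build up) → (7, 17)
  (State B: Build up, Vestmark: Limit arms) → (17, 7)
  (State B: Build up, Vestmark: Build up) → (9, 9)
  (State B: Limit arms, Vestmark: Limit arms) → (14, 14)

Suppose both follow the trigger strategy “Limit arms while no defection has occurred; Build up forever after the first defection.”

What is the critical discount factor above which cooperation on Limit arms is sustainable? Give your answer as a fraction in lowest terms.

3/8

Cooperation forever yields 14 each period: 14/(1−ρ).
Deviating yields 17 once, then 9 forever: 17 + 9ρ/(1−ρ).
No profitable deviation requires 14/(1−ρ) ≥ 17 + 9ρ/(1−ρ).
Multiplying by (1−ρ): 14 ≥ 17(1−ρ) + 9ρ = 17 − 8ρ.
So 8ρ ≥ 3, i.e. ρ ≥ 3/8.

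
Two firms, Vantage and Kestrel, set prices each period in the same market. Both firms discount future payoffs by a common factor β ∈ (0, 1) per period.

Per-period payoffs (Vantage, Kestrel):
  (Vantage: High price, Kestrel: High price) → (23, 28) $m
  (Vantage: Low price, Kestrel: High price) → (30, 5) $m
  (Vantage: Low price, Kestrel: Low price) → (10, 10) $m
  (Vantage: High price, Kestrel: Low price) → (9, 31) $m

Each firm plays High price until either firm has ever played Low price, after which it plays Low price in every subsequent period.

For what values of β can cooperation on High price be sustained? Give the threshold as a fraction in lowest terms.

For Vantage: deviation gain 30−23 = 7, per-period punishment loss 23−10 = 13. IC gives β ≥ 7/20.
For Kestrel: gain 3, loss 18 per period, so β ≥ 3/21 = 1/7.
The tighter constraint is Vantage's, so cooperation needs β ≥ 7/20.

7/20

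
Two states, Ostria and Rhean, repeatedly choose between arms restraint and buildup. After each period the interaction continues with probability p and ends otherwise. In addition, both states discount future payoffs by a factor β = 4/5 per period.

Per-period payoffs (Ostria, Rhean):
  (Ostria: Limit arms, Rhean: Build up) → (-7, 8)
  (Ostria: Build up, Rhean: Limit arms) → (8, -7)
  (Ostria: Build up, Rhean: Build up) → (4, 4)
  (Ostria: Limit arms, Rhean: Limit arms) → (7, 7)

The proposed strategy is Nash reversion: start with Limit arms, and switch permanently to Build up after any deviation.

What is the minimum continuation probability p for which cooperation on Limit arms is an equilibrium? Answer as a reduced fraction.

Expected continuation weight on next period's payoff is β·p = 4/5·p, which plays the role of the discount factor.
Cooperation requires 4/5·p ≥ (8−7)/(8−4) = 1/4, hence p ≥ 5/16.

5/16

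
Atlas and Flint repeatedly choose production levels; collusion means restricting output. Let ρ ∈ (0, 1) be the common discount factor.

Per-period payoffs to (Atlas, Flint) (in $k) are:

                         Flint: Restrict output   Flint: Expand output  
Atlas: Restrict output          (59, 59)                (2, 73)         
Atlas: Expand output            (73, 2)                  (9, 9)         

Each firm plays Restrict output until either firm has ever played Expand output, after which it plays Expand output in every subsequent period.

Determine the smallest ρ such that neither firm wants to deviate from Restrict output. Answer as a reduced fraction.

7/32

Under grim trigger the critical discount factor is (T−C)/(T−P) with T = 73, C = 59, P = 9.
ρ* = (73−59)/(73−9) = 14/64 = 7/32.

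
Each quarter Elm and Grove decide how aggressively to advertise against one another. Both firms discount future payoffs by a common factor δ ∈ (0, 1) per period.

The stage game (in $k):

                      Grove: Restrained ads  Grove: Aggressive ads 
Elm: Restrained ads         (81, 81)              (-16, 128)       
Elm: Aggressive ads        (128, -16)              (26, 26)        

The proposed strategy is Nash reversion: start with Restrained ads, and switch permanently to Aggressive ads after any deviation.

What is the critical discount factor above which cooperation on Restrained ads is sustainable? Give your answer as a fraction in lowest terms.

47/102

One-period gain from deviating is 128 − 81 = 47. The loss is 81 − 26 = 55 in every subsequent period, with present value 55·δ/(1−δ).
Deviation is unprofitable when 55·δ/(1−δ) ≥ 47, i.e. δ/(1−δ) ≥ 47/55.
Equivalently δ ≥ 47/(47+55) = 47/102.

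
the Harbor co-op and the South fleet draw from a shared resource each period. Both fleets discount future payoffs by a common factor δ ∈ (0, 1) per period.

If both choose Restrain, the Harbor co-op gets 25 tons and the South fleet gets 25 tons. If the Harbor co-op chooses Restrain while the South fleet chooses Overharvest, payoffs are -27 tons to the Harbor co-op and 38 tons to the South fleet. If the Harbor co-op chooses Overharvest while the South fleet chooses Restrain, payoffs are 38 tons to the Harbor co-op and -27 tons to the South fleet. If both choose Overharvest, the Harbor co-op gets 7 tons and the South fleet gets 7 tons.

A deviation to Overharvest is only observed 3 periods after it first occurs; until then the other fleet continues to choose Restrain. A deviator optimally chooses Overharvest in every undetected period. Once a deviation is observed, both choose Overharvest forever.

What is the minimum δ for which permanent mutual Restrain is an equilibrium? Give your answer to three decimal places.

0.749

Deviating for the 3 undetected periods gains 38−25 = 13 per period over cooperation, then loses 25−7 = 18 per period forever once punishment starts.
Gain: 13(1 + δ + … + δ^2); loss: 18·δ^3/(1−δ).
No profitable deviation ⇔ 13(1−δ^3) ≤ 18·δ^3, i.e. δ^3 ≥ 13/(13+18) = 13/31.
Hence δ ≥ (13/31)^(1/3) ≈ 0.749.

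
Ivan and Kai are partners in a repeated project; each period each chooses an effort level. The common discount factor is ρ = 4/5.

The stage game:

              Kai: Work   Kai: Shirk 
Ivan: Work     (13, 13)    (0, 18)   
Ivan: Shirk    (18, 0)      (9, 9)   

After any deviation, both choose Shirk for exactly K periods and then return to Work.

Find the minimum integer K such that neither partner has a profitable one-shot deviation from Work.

No profitable deviation requires (13−9)(ρ+…+ρ^K) ≥ 18−13, i.e. ρ+…+ρ^K ≥ 5/4 ≈ 1.2500.
With ρ = 4/5, the partial sums are K=1: 0.8000, K=2: 1.4400.
K = 2 is the first length at which the sum reaches 1.2500.

2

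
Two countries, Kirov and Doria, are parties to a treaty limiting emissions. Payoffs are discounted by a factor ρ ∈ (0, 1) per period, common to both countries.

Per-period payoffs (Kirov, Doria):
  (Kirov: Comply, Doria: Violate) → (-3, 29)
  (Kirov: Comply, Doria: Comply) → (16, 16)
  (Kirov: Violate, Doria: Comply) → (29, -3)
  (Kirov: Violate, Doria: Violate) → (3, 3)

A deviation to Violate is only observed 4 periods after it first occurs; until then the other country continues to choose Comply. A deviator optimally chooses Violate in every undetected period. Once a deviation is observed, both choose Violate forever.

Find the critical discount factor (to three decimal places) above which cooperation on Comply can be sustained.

0.841

Deviating for the 4 undetected periods gains 29−16 = 13 per period over cooperation, then loses 16−3 = 13 per period forever once punishment starts.
Gain: 13(1 + ρ + … + ρ^3); loss: 13·ρ^4/(1−ρ).
No profitable deviation ⇔ 13(1−ρ^4) ≤ 13·ρ^4, i.e. ρ^4 ≥ 13/(13+13) = 1/2.
Hence ρ ≥ (1/2)^(1/4) ≈ 0.841.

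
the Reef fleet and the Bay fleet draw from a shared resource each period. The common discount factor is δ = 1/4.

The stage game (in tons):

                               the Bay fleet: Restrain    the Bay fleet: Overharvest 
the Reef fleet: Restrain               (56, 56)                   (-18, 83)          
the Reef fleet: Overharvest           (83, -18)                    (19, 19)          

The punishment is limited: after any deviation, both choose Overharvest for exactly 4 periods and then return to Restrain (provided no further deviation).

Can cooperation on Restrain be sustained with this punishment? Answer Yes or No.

A one-shot deviation gives 83 now, then 19 for 4 periods, then back to 56.
Gain from deviating: (83−56) today; loss: (56−19) in each of the next 4 periods.
No-deviation condition: (56−19)(δ+…+δ^4) ≥ 83−56, i.e. δ+…+δ^4 ≥ 27/37.
At δ = 1/4: δ+…+δ^4 = 0.3320 < 0.7297.
So cooperation is not sustainable.

No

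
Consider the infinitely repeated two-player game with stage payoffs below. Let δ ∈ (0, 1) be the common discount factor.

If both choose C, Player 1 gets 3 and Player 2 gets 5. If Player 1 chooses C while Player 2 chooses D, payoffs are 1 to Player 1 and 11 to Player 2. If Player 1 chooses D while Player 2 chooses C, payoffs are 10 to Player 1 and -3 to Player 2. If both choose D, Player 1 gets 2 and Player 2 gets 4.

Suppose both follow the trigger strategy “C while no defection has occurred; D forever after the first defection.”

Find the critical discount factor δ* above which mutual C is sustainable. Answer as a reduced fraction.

7/8

Player 1: cooperation gives 3 each period; deviation gives 10 once then 2 forever.
  3/(1−δ) ≥ 10 + 2δ/(1−δ) ⇒ δ ≥ 7/8.
Player 2: cooperation gives 5 each period; deviation gives 11 once then 4 forever.
  δ ≥ 6/7.
Both must hold, so the binding constraint is Player 1's: δ ≥ 7/8.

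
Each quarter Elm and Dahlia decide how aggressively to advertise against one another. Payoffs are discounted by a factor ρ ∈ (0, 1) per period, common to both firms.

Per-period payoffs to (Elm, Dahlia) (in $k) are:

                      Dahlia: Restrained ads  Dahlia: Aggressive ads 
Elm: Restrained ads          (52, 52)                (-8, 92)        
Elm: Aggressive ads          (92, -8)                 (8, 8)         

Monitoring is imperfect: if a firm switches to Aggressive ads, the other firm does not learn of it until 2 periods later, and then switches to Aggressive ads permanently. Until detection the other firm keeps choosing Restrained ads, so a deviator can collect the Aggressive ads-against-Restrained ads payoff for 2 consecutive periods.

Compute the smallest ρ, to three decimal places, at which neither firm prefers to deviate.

0.690

The best deviation is to choose Aggressive ads for all 2 undetected periods, earning 92 each, then 8 forever once detected.
Deviation value: 92(1−ρ^2)/(1−ρ) + 8ρ^2/(1−ρ); cooperation value: 52/(1−ρ).
IC: 52 ≥ 92(1−ρ^2) + 8ρ^2 = 92 − 84ρ^2.
So ρ^2 ≥ 40/84 = 10/21, giving ρ ≥ (10/21)^(1/2) ≈ 0.690.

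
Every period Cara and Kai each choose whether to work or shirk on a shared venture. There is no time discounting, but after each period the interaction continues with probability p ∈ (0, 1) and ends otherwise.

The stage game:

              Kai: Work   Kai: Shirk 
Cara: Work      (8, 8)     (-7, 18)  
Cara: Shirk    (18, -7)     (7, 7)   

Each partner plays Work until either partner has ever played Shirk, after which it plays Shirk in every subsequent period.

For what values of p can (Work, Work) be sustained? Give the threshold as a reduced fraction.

Expected cooperation value is 8 + p·8 + p²·8 + … = 8/(1−p); deviation gives 18 + p·7/(1−p).
8 ≥ 18(1−p) + 7p ⇒ 11p ≥ 10 ⇒ p ≥ 10/11.

10/11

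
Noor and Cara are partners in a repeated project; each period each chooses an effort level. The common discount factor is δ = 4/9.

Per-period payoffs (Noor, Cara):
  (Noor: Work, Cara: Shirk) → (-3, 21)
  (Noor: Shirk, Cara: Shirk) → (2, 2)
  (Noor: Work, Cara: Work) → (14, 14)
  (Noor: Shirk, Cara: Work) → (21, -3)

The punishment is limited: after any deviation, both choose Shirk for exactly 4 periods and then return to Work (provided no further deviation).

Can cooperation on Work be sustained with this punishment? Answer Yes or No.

IC: δ+…+δ^4 ≥ (21−14)/(14−2) = 7/12.
At δ = 4/9: partial sum = 0.7688 ≥ 0.5833. Cooperation sustainable.

Yes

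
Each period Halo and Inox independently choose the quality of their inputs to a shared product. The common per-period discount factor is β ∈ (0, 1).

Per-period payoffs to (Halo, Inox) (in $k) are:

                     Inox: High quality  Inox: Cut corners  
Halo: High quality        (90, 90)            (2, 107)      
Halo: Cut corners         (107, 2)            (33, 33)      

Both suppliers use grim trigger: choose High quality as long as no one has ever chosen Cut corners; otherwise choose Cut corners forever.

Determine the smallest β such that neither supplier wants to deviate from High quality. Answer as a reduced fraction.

Cooperation forever yields 90 each period: 90/(1−β).
Deviating yields 107 once, then 33 forever: 107 + 33β/(1−β).
No profitable deviation requires 90/(1−β) ≥ 107 + 33β/(1−β).
Multiplying by (1−β): 90 ≥ 107(1−β) + 33β = 107 − 74β.
So 74β ≥ 17, i.e. β ≥ 17/74.

17/74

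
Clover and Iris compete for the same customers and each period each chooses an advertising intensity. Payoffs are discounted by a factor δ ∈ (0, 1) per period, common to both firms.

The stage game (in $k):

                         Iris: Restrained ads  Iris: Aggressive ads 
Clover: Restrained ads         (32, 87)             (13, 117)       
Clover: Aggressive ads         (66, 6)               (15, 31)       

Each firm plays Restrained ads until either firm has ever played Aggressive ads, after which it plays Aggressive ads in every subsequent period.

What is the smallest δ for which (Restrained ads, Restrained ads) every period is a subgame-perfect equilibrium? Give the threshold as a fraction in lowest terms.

Clover: cooperation gives 32 each period; deviation gives 66 once then 15 forever.
  32/(1−δ) ≥ 66 + 15δ/(1−δ) ⇒ δ ≥ 34/51 = 2/3.
Iris: cooperation gives 87 each period; deviation gives 117 once then 31 forever.
  δ ≥ 30/86 = 15/43.
Both must hold, so the binding constraint is Clover's: δ ≥ 2/3.

2/3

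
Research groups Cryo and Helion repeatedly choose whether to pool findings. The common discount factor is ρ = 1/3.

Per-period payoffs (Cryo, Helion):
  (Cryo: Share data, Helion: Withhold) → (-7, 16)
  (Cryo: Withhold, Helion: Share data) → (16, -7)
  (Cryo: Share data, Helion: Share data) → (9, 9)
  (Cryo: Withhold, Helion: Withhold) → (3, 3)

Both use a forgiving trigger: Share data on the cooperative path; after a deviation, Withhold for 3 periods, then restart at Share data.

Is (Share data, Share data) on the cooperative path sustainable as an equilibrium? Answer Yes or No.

IC: ρ+…+ρ^3 ≥ (16−9)/(9−3) = 7/6.
At ρ = 1/3: partial sum = 0.4815 < 1.1667. Cooperation not sustainable.

No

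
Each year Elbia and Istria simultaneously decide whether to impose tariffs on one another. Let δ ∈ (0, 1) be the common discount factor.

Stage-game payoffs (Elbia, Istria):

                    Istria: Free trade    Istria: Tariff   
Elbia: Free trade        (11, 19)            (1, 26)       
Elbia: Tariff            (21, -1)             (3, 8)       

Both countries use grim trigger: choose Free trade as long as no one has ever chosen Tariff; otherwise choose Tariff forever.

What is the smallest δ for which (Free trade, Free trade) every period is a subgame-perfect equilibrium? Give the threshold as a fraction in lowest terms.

For Elbia: deviation gain 21−11 = 10, per-period punishment loss 11−3 = 8. IC gives δ ≥ 10/18 = 5/9.
For Istria: gain 7, loss 11 per period, so δ ≥ 7/18.
The tighter constraint is Elbia's, so cooperation needs δ ≥ 5/9.

5/9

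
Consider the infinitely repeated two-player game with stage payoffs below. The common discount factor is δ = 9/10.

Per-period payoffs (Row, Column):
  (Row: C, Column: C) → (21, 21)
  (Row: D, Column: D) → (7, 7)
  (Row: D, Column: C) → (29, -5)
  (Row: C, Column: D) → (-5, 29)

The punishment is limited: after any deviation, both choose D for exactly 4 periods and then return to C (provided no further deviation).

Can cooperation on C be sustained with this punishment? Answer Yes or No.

Yes

A one-shot deviation gives 29 now, then 7 for 4 periods, then back to 21.
Gain from deviating: (29−21) today; loss: (21−7) in each of the next 4 periods.
No-deviation condition: (21−7)(δ+…+δ^4) ≥ 29−21, i.e. δ+…+δ^4 ≥ 4/7.
At δ = 9/10: δ+…+δ^4 = 3.0951 ≥ 0.5714.
So cooperation is sustainable.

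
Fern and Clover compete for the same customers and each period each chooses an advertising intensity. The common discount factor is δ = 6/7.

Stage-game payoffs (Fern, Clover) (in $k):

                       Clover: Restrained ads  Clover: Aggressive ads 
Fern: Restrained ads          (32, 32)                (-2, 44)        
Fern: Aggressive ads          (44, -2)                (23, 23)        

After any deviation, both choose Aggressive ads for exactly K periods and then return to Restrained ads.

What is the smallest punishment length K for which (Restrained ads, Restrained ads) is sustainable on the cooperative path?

IC: δ(1−δ^K)/(1−δ) ≥ (44−32)/(32−23) = 4/3.
With δ = 6/7: need 1 − δ^K ≥ 4/3·(1−6/7)/(6/7), i.e. δ^K ≤ 0.7778.
Since (6/7)^1 = 0.8571 and (6/7)^2 = 0.7347, the smallest such K is 2.

2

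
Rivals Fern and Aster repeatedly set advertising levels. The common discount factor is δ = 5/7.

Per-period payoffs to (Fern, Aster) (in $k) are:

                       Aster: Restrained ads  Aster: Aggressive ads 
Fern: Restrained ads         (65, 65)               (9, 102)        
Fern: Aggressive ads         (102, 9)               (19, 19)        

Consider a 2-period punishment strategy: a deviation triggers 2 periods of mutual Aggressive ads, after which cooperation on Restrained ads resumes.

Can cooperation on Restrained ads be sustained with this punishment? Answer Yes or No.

Yes

Comparing payoff streams over the 3 periods until play realigns: cooperate → 65(1+δ+…+δ^2); deviate → 102 + 19(δ+…+δ^2).
Cooperation is sustained iff (65−19)(δ+…+δ^2) ≥ 102−65.
δ+…+δ^2 = 5/7·(1−(5/7)^2)/(1−5/7) = 1.2245, and (102−65)/(65−19) = 0.8043.
1.2245 ≥ 0.8043, so cooperation is sustainable.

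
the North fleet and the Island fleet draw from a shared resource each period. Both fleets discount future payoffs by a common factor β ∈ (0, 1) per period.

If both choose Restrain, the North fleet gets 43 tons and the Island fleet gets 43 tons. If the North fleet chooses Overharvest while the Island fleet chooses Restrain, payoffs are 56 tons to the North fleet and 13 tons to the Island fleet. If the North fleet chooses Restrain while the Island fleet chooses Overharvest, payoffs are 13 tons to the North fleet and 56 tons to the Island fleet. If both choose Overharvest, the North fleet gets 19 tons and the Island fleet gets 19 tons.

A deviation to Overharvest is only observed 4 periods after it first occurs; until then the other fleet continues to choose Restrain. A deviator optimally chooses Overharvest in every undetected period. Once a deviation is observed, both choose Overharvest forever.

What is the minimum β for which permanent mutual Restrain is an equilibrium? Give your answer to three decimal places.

Deviating for the 4 undetected periods gains 56−43 = 13 per period over cooperation, then loses 43−19 = 24 per period forever once punishment starts.
Gain: 13(1 + β + … + β^3); loss: 24·β^4/(1−β).
No profitable deviation ⇔ 13(1−β^4) ≤ 24·β^4, i.e. β^4 ≥ 13/(13+24) = 13/37.
Hence β ≥ (13/37)^(1/4) ≈ 0.770.

0.770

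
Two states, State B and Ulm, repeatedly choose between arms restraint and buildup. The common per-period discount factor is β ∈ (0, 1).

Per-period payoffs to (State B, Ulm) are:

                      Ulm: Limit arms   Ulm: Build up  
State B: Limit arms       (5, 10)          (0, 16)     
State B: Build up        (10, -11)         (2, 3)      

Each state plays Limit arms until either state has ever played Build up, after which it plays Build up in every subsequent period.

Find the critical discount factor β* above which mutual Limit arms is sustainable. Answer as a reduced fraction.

5/8

State B: cooperation gives 5 each period; deviation gives 10 once then 2 forever.
  5/(1−β) ≥ 10 + 2β/(1−β) ⇒ β ≥ 5/8.
Ulm: cooperation gives 10 each period; deviation gives 16 once then 3 forever.
  β ≥ 6/13.
Both must hold, so the binding constraint is State B's: β ≥ 5/8.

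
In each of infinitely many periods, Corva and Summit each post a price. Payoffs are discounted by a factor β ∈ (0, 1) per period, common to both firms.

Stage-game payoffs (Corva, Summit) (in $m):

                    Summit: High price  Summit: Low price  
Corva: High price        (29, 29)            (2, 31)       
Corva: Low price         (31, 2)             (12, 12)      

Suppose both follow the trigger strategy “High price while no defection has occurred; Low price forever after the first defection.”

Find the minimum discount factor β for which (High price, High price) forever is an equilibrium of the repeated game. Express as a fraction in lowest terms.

One-period gain from deviating is 31 − 29 = 2. The loss is 29 − 12 = 17 in every subsequent period, with present value 17·β/(1−β).
Deviation is unprofitable when 17·β/(1−β) ≥ 2, i.e. β/(1−β) ≥ 2/17.
Equivalently β ≥ 2/(2+17) = 2/19.

2/19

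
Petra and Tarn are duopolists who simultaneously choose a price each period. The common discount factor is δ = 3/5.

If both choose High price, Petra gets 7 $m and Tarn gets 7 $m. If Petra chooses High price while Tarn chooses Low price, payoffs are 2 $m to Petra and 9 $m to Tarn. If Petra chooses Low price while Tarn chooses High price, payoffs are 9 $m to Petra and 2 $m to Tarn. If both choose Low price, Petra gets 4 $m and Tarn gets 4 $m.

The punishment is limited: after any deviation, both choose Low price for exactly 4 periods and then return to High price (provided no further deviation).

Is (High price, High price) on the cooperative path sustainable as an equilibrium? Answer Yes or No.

Yes

A one-shot deviation gives 9 now, then 4 for 4 periods, then back to 7.
Gain from deviating: (9−7) today; loss: (7−4) in each of the next 4 periods.
No-deviation condition: (7−4)(δ+…+δ^4) ≥ 9−7, i.e. δ+…+δ^4 ≥ 2/3.
At δ = 3/5: δ+…+δ^4 = 1.3056 ≥ 0.6667.
So cooperation is sustainable.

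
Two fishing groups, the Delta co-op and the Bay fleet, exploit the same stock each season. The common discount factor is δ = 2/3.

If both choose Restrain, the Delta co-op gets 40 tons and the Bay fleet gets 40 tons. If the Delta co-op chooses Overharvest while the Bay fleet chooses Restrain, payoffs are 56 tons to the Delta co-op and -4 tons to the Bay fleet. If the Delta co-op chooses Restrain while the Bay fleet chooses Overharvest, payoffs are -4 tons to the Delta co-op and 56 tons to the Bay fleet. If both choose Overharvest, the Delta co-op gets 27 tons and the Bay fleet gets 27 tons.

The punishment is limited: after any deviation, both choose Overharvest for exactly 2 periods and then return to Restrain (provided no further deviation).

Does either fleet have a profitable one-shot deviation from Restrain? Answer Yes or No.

Yes

Comparing payoff streams over the 3 periods until play realigns: cooperate → 40(1+δ+…+δ^2); deviate → 56 + 27(δ+…+δ^2).
Cooperation is sustained iff (40−27)(δ+…+δ^2) ≥ 56−40.
δ+…+δ^2 = 2/3·(1−(2/3)^2)/(1−2/3) = 1.1111, and (56−40)/(40−27) = 1.2308.
1.1111 < 1.2308, so cooperation is not sustainable.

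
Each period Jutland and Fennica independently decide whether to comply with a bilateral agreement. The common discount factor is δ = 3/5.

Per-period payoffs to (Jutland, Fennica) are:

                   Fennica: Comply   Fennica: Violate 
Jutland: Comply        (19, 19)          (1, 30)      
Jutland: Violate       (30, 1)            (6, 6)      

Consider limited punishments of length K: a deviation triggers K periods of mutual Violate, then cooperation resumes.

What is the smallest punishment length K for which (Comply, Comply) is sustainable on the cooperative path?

2

IC: δ(1−δ^K)/(1−δ) ≥ (30−19)/(19−6) = 11/13.
With δ = 3/5: need 1 − δ^K ≥ 11/13·(1−3/5)/(3/5), i.e. δ^K ≤ 0.4359.
Since (3/5)^1 = 0.6000 and (3/5)^2 = 0.3600, the smallest such K is 2.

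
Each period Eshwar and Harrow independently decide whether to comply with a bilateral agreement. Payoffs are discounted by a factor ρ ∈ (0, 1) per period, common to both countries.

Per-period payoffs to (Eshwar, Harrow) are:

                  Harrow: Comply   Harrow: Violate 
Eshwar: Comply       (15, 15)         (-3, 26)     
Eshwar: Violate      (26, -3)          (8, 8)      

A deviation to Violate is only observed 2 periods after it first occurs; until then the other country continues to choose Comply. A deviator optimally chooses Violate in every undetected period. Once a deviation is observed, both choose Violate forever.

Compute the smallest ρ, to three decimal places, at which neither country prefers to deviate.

0.782

The best deviation is to choose Violate for all 2 undetected periods, earning 26 each, then 8 forever once detected.
Deviation value: 26(1−ρ^2)/(1−ρ) + 8ρ^2/(1−ρ); cooperation value: 15/(1−ρ).
IC: 15 ≥ 26(1−ρ^2) + 8ρ^2 = 26 − 18ρ^2.
So ρ^2 ≥ 11/18, giving ρ ≥ (11/18)^(1/2) ≈ 0.782.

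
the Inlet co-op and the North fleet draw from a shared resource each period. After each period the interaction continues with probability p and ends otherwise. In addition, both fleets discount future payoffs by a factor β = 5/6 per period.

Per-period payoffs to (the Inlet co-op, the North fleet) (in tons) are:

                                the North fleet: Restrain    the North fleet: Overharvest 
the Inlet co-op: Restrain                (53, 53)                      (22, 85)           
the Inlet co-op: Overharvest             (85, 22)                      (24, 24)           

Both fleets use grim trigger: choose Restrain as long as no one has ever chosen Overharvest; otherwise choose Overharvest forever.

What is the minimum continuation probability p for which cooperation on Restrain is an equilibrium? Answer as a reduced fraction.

192/305

With continuation probability p and discount β, the effective per-period discount factor is βp.
Grim-trigger IC: βp ≥ (85−53)/(85−24) = 32/61.
So p ≥ (32/61)/(5/6) = 192/305.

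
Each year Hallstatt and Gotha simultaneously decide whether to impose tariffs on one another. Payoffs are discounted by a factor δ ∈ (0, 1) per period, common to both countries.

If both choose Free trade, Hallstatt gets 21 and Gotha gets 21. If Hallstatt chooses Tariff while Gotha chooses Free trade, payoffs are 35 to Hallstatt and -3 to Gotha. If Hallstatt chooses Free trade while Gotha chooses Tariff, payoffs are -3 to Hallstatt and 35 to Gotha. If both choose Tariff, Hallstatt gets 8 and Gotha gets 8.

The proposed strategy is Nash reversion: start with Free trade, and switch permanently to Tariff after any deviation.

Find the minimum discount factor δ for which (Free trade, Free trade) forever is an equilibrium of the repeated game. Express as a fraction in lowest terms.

Cooperation forever yields 21 each period: 21/(1−δ).
Deviating yields 35 once, then 8 forever: 35 + 8δ/(1−δ).
No profitable deviation requires 21/(1−δ) ≥ 35 + 8δ/(1−δ).
Multiplying by (1−δ): 21 ≥ 35(1−δ) + 8δ = 35 − 27δ.
So 27δ ≥ 14, i.e. δ ≥ 14/27.

14/27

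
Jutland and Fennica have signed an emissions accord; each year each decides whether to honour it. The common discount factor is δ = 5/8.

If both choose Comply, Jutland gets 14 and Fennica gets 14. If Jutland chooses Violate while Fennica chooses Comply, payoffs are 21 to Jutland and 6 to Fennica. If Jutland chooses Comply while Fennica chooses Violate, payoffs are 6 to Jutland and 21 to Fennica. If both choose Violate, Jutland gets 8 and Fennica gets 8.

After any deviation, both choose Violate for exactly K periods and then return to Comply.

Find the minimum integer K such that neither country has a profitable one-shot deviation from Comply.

Need Σ_{k=1}^{K} δ^k ≥ (21−14)/(14−8) = 1.1667 at δ = 5/8.
At K = 2 the sum is 1.0156 < 1.1667; at K = 3 it is 1.2598 ≥ 1.1667.
So the minimum punishment length is K = 3.

3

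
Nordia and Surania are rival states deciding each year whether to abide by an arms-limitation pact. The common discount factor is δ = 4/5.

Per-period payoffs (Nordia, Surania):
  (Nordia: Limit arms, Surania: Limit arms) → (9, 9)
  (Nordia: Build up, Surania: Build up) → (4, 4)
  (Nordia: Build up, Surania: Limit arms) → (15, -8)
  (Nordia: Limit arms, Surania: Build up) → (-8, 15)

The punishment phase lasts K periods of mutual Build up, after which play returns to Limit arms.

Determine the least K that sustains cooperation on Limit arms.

2

IC: δ(1−δ^K)/(1−δ) ≥ (15−9)/(9−4) = 6/5.
With δ = 4/5: need 1 − δ^K ≥ 6/5·(1−4/5)/(4/5), i.e. δ^K ≤ 0.7000.
Since (4/5)^1 = 0.8000 and (4/5)^2 = 0.6400, the smallest such K is 2.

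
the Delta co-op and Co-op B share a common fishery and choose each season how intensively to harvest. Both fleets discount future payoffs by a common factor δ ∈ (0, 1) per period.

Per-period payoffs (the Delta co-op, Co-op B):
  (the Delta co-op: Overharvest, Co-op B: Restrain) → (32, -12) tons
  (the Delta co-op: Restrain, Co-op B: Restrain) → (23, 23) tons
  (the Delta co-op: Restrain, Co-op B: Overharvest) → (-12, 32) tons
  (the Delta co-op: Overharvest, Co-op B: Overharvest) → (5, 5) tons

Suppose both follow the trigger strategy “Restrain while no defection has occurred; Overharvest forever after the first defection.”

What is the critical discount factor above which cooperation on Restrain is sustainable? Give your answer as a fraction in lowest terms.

1/3

23/(1−δ) ≥ 32 + 5δ/(1−δ)
23 ≥ 32 − 27δ
δ ≥ 9/27 = 1/3.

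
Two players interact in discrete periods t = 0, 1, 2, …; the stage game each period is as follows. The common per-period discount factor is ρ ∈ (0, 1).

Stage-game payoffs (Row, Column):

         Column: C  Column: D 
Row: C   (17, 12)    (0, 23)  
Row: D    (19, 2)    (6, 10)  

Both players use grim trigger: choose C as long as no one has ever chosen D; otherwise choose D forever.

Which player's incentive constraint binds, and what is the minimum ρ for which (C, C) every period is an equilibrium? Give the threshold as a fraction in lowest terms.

Row: cooperation gives 17 each period; deviation gives 19 once then 6 forever.
  17/(1−ρ) ≥ 19 + 6ρ/(1−ρ) ⇒ ρ ≥ 2/13.
Column: cooperation gives 12 each period; deviation gives 23 once then 10 forever.
  ρ ≥ 11/13.
Both must hold, so the binding constraint is Column's: ρ ≥ 11/13.

Column; ρ ≥ 11/13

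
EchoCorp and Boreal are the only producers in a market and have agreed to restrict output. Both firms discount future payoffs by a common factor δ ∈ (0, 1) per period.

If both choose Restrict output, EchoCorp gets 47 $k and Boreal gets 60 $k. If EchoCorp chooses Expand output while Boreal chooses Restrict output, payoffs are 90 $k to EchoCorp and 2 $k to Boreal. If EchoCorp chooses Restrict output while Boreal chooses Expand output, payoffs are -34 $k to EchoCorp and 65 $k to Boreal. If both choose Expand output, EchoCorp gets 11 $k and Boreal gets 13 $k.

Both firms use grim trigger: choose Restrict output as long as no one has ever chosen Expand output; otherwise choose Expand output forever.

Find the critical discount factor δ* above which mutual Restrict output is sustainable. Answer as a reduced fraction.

43/79

EchoCorp: cooperation gives 47 each period; deviation gives 90 once then 11 forever.
  47/(1−δ) ≥ 90 + 11δ/(1−δ) ⇒ δ ≥ 43/79.
Boreal: cooperation gives 60 each period; deviation gives 65 once then 13 forever.
  δ ≥ 5/52.
Both must hold, so the binding constraint is EchoCorp's: δ ≥ 43/79.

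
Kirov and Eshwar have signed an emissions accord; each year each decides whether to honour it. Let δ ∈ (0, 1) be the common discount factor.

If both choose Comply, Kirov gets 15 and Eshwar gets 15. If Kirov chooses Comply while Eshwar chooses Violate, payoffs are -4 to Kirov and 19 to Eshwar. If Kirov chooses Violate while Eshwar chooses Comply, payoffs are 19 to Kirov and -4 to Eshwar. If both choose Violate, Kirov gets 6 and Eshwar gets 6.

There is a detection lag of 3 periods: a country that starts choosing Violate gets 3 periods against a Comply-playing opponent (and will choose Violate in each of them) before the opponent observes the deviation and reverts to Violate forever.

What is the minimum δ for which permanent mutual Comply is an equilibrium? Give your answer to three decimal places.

Deviating for the 3 undetected periods gains 19−15 = 4 per period over cooperation, then loses 15−6 = 9 per period forever once punishment starts.
Gain: 4(1 + δ + … + δ^2); loss: 9·δ^3/(1−δ).
No profitable deviation ⇔ 4(1−δ^3) ≤ 9·δ^3, i.e. δ^3 ≥ 4/(4+9) = 4/13.
Hence δ ≥ (4/13)^(1/3) ≈ 0.675.

0.675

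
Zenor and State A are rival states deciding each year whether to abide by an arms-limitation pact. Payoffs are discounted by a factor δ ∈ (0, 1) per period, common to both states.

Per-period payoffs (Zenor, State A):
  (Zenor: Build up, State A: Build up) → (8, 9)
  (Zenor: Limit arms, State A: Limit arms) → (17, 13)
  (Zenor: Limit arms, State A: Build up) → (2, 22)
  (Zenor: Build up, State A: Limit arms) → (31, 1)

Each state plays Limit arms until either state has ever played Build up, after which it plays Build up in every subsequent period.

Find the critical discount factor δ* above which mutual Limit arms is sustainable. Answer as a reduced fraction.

Zenor: cooperation gives 17 each period; deviation gives 31 once then 8 forever.
  17/(1−δ) ≥ 31 + 8δ/(1−δ) ⇒ δ ≥ 14/23.
State A: cooperation gives 13 each period; deviation gives 22 once then 9 forever.
  δ ≥ 9/13.
Both must hold, so the binding constraint is State A's: δ ≥ 9/13.

9/13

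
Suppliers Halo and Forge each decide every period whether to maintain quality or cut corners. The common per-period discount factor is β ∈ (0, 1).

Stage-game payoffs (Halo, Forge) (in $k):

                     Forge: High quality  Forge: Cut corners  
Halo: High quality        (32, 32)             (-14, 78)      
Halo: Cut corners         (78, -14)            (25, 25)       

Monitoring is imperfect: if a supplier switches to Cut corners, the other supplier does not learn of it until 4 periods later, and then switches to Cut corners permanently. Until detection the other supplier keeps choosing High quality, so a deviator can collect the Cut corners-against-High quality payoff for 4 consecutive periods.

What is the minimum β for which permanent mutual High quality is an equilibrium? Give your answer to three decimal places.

A deviator earns 78 for 4 periods, then 25 forever; cooperating earns 32 forever. Multiplying the IC by (1−β):
32 ≥ 78(1−β^4) + 25β^4, so 53·β^4 ≥ 46 and β^4 ≥ 46/53.
β ≥ (46/53)^(1/4) ≈ 0.965.

0.965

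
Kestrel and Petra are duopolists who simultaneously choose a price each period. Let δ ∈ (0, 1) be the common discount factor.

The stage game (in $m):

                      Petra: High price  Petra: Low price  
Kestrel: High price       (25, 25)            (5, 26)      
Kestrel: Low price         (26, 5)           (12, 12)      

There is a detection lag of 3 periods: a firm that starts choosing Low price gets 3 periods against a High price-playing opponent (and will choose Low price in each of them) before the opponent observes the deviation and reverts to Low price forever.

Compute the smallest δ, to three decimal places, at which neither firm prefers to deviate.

Deviating for the 3 undetected periods gains 26−25 = 1 per period over cooperation, then loses 25−12 = 13 per period forever once punishment starts.
Gain: 1(1 + δ + … + δ^2); loss: 13·δ^3/(1−δ).
No profitable deviation ⇔ 1(1−δ^3) ≤ 13·δ^3, i.e. δ^3 ≥ 1/(1+13) = 1/14.
Hence δ ≥ (1/14)^(1/3) ≈ 0.415.

0.415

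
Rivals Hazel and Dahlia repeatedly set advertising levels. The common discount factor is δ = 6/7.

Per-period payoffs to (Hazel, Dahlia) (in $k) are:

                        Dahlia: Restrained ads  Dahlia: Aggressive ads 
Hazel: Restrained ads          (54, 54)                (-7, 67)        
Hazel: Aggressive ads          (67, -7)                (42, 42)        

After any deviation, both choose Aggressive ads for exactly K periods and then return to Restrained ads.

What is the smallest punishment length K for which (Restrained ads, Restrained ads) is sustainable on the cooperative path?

IC: δ(1−δ^K)/(1−δ) ≥ (67−54)/(54−42) = 13/12.
With δ = 6/7: need 1 − δ^K ≥ 13/12·(1−6/7)/(6/7), i.e. δ^K ≤ 0.8194.
Since (6/7)^1 = 0.8571 and (6/7)^2 = 0.7347, the smallest such K is 2.

2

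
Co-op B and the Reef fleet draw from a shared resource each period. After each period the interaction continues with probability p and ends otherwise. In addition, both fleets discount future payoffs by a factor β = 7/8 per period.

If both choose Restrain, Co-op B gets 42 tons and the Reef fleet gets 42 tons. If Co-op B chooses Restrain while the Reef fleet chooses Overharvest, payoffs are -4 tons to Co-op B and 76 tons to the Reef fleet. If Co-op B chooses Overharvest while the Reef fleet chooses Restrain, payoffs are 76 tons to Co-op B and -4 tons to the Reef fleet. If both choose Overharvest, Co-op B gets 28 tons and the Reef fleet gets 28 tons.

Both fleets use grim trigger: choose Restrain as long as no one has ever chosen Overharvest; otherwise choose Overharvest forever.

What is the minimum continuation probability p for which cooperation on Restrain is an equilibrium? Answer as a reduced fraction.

17/21

With continuation probability p and discount β, the effective per-period discount factor is βp.
Grim-trigger IC: βp ≥ (76−42)/(76−28) = 17/24.
So p ≥ (17/24)/(7/8) = 17/21.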